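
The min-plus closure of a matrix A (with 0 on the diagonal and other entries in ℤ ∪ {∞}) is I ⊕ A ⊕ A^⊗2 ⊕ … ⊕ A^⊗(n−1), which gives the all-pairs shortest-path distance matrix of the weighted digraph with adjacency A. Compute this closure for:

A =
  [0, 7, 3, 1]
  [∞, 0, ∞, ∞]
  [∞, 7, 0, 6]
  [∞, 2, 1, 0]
Closure =
  [0, 3, 2, 1]
  [∞, 0, ∞, ∞]
  [∞, 7, 0, 6]
  [∞, 2, 1, 0]

This is the Floyd-Warshall all-pairs shortest-path computation. For each intermediate vertex k = 0, 1, …, 3, update dist[i][j] ← min(dist[i][j], dist[i][k] + dist[k][j]). The final matrix gives, for each (i, j), the minimum total weight of any directed path from i to j (possibly empty when i = j).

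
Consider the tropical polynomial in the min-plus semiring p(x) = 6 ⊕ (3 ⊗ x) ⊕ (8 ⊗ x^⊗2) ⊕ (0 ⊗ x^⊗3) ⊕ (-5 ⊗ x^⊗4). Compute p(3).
p(3) = 6

A tropical monomial a ⊗ x^⊗i evaluates to a + i · x. Evaluating each term at x = 3:
  Term 0 contributes 6 + 0 · 3 = 6
  Term 1 contributes 3 + 1 · 3 = 6
  Term 2 contributes 8 + 2 · 3 = 14
  Term 3 contributes 0 + 3 · 3 = 9
  Term 4 contributes -5 + 4 · 3 = 7
p(3) = ⊕ of these = min[6, 6, 14, 9, 7] = 6.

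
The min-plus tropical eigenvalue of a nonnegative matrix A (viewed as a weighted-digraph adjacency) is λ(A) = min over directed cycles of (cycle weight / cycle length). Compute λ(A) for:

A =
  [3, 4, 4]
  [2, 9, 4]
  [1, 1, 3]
λ(A) = 7/3

Enumerate directed cycles and compute their means (weight / length). Sample:
  cycle 0 → 0: weight = 3, length = 1, mean = 3/1 ≈ 3.000
  cycle 1 → 1: weight = 9, length = 1, mean = 9/1 ≈ 9.000
  cycle 2 → 2: weight = 3, length = 1, mean = 3/1 ≈ 3.000
  cycle 0 → 1 → 0: weight = 6, length = 2, mean = 6/2 ≈ 3.000
  cycle 0 → 2 → 0: weight = 5, length = 2, mean = 5/2 ≈ 2.500
  cycle 1 → 0 → 1: weight = 6, length = 2, mean = 6/2 ≈ 3.000
Minimum mean = 2.333, attained e.g. along the cycle 0 → 2 → 1 → 0 with weight 7 and length 3. So λ(A) = 7/3 = 7/3.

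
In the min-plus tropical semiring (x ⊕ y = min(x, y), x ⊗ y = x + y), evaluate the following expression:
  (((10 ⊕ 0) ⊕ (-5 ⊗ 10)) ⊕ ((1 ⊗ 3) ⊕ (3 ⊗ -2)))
(((10 ⊕ 0) ⊕ (-5 ⊗ 10)) ⊕ ((1 ⊗ 3) ⊕ (3 ⊗ -2))) = 0

Expand innermost to outermost. Recall ⊕ takes the minimum of its arguments and ⊗ takes their sum. Working out the expression (((10 ⊕ 0) ⊕ (-5 ⊗ 10)) ⊕ ((1 ⊗ 3) ⊕ (3 ⊗ -2))) gives 0.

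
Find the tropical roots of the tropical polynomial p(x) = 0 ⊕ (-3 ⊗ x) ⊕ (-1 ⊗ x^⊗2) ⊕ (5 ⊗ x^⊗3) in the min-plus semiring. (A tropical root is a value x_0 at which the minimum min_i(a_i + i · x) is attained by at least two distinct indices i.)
Roots: {-6, -2, 3}

Each tropical root is a break point of the lower envelope of the lines y = a_i + i · x (there are 4 lines, with slopes 0, 1, ..., 3). Only the lines that attain the minimum somewhere contribute to roots; other lines are dominated. Here the surviving (envelope) indices are i = 3, i = 2, i = 1, i = 0.
Intersections between consecutive envelope lines give the roots: for adjacent envelope indices i < j the intersection is x = (a_i − a_j) / (j − i). Reading off the sorted break points: {-6, -2, 3}.
Verification: at each break x_0, at least two indices attain the minimum of min_i(a_i + i · x_0).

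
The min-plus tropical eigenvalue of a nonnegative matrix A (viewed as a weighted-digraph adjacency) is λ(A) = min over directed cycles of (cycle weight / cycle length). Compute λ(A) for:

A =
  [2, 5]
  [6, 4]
λ(A) = 2

Enumerate directed cycles and compute their means (weight / length). Sample:
  cycle 0 → 0: weight = 2, length = 1, mean = 2/1 ≈ 2.000
  cycle 1 → 1: weight = 4, length = 1, mean = 4/1 ≈ 4.000
  cycle 0 → 1 → 0: weight = 11, length = 2, mean = 11/2 ≈ 5.500
  cycle 1 → 0 → 1: weight = 11, length = 2, mean = 11/2 ≈ 5.500
Minimum mean = 2.000, attained e.g. along the cycle 0 → 0 with weight 2 and length 1. So λ(A) = 2/1 = 2.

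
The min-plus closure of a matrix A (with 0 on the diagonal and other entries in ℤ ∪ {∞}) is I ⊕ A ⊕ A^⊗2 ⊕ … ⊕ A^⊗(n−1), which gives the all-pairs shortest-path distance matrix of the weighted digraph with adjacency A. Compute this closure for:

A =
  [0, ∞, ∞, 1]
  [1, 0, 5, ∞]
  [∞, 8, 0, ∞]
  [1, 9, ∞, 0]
Closure =
  [0, 10, 15, 1]
  [1, 0, 5, 2]
  [9, 8, 0, 10]
  [1, 9, 14, 0]

This is the Floyd-Warshall all-pairs shortest-path computation. For each intermediate vertex k = 0, 1, …, 3, update dist[i][j] ← min(dist[i][j], dist[i][k] + dist[k][j]). The final matrix gives, for each (i, j), the minimum total weight of any directed path from i to j (possibly empty when i = j).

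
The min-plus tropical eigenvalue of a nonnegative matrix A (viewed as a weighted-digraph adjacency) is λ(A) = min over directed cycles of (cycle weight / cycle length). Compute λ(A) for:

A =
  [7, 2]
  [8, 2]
λ(A) = 2

Enumerate directed cycles and compute their means (weight / length). Sample:
  cycle 0 → 0: weight = 7, length = 1, mean = 7/1 ≈ 7.000
  cycle 1 → 1: weight = 2, length = 1, mean = 2/1 ≈ 2.000
  cycle 0 → 1 → 0: weight = 10, length = 2, mean = 10/2 ≈ 5.000
  cycle 1 → 0 → 1: weight = 10, length = 2, mean = 10/2 ≈ 5.000
Minimum mean = 2.000, attained e.g. along the cycle 1 → 1 with weight 2 and length 1. So λ(A) = 2/1 = 2.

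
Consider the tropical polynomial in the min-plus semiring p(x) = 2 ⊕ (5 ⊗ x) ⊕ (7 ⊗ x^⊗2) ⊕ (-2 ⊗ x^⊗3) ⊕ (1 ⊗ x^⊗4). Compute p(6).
p(6) = 2

A tropical monomial a ⊗ x^⊗i evaluates to a + i · x. Evaluating each term at x = 6:
  Term 0 contributes 2 + 0 · 6 = 2
  Term 1 contributes 5 + 1 · 6 = 11
  Term 2 contributes 7 + 2 · 6 = 19
  Term 3 contributes -2 + 3 · 6 = 16
  Term 4 contributes 1 + 4 · 6 = 25
p(6) = ⊕ of these = min[2, 11, 19, 16, 25] = 2.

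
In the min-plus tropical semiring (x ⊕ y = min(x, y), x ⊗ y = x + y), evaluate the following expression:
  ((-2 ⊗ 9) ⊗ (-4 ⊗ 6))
((-2 ⊗ 9) ⊗ (-4 ⊗ 6)) = 9

Expand innermost to outermost. Recall ⊕ takes the minimum of its arguments and ⊗ takes their sum. Working out the expression ((-2 ⊗ 9) ⊗ (-4 ⊗ 6)) gives 9.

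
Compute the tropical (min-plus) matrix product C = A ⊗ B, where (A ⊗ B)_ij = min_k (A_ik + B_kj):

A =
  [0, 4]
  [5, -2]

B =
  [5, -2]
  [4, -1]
A ⊗ B =
  [5, -2]
  [2, -3]

Apply the min-plus product entry-by-entry:
  C[0][0] = min over k of (A[0][0] + B[0][0] = 0 + 5 = 5, A[0][1] + B[1][0] = 4 + 4 = 8) = 5 (attained at k = 0)
  C[0][1] = min over k of (A[0][0] + B[0][1] = 0 + -2 = -2, A[0][1] + B[1][1] = 4 + -1 = 3) = -2 (attained at k = 0)
  C[1][0] = min over k of (A[1][0] + B[0][0] = 5 + 5 = 10, A[1][1] + B[1][0] = -2 + 4 = 2) = 2 (attained at k = 1)
  C[1][1] = min over k of (A[1][0] + B[0][1] = 5 + -2 = 3, A[1][1] + B[1][1] = -2 + -1 = -3) = -3 (attained at k = 1)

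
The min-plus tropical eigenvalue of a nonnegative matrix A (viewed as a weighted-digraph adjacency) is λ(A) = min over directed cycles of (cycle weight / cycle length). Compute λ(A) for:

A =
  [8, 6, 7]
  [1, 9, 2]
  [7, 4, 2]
λ(A) = 2

Enumerate directed cycles and compute their means (weight / length). Sample:
  cycle 0 → 0: weight = 8, length = 1, mean = 8/1 ≈ 8.000
  cycle 1 → 1: weight = 9, length = 1, mean = 9/1 ≈ 9.000
  cycle 2 → 2: weight = 2, length = 1, mean = 2/1 ≈ 2.000
  cycle 0 → 1 → 0: weight = 7, length = 2, mean = 7/2 ≈ 3.500
  cycle 0 → 2 → 0: weight = 14, length = 2, mean = 14/2 ≈ 7.000
  cycle 1 → 0 → 1: weight = 7, length = 2, mean = 7/2 ≈ 3.500
Minimum mean = 2.000, attained e.g. along the cycle 2 → 2 with weight 2 and length 1. So λ(A) = 2/1 = 2.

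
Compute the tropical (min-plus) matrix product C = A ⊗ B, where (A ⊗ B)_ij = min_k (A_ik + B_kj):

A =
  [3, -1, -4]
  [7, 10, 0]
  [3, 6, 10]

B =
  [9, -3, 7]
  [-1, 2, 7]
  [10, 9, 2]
A ⊗ B =
  [-2, 0, -2]
  [9, 4, 2]
  [5, 0, 10]

Apply the min-plus product entry-by-entry:
  C[0][0] = min over k of (A[0][0] + B[0][0] = 3 + 9 = 12, A[0][1] + B[1][0] = -1 + -1 = -2, A[0][2] + B[2][0] = -4 + 10 = 6) = -2 (attained at k = 1)
  C[0][1] = min over k of (A[0][0] + B[0][1] = 3 + -3 = 0, A[0][1] + B[1][1] = -1 + 2 = 1, A[0][2] + B[2][1] = -4 + 9 = 5) = 0 (attained at k = 0)
  C[0][2] = min over k of (A[0][0] + B[0][2] = 3 + 7 = 10, A[0][1] + B[1][2] = -1 + 7 = 6, A[0][2] + B[2][2] = -4 + 2 = -2) = -2 (attained at k = 2)
  C[1][0] = min over k of (A[1][0] + B[0][0] = 7 + 9 = 16, A[1][1] + B[1][0] = 10 + -1 = 9, A[1][2] + B[2][0] = 0 + 10 = 10) = 9 (attained at k = 1)
  C[1][1] = min over k of (A[1][0] + B[0][1] = 7 + -3 = 4, A[1][1] + B[1][1] = 10 + 2 = 12, A[1][2] + B[2][1] = 0 + 9 = 9) = 4 (attained at k = 0)
  C[1][2] = min over k of (A[1][0] + B[0][2] = 7 + 7 = 14, A[1][1] + B[1][2] = 10 + 7 = 17, A[1][2] + B[2][2] = 0 + 2 = 2) = 2 (attained at k = 2)
  C[2][0] = min over k of (A[2][0] + B[0][0] = 3 + 9 = 12, A[2][1] + B[1][0] = 6 + -1 = 5, A[2][2] + B[2][0] = 10 + 10 = 20) = 5 (attained at k = 1)
  C[2][1] = min over k of (A[2][0] + B[0][1] = 3 + -3 = 0, A[2][1] + B[1][1] = 6 + 2 = 8, A[2][2] + B[2][1] = 10 + 9 = 19) = 0 (attained at k = 0)
  C[2][2] = min over k of (A[2][0] + B[0][2] = 3 + 7 = 10, A[2][1] + B[1][2] = 6 + 7 = 13, A[2][2] + B[2][2] = 10 + 2 = 12) = 10 (attained at k = 0)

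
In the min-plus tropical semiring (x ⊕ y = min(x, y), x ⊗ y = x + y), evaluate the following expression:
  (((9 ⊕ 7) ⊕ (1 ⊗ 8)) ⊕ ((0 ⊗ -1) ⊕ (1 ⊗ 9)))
(((9 ⊕ 7) ⊕ (1 ⊗ 8)) ⊕ ((0 ⊗ -1) ⊕ (1 ⊗ 9))) = -1

Expand innermost to outermost. Recall ⊕ takes the minimum of its arguments and ⊗ takes their sum. Working out the expression (((9 ⊕ 7) ⊕ (1 ⊗ 8)) ⊕ ((0 ⊗ -1) ⊕ (1 ⊗ 9))) gives -1.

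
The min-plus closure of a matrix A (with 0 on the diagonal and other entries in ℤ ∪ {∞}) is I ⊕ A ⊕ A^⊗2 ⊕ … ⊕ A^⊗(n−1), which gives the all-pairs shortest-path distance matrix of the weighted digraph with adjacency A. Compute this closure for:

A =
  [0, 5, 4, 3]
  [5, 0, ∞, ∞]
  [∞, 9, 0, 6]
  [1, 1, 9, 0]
Closure =
  [0, 4, 4, 3]
  [5, 0, 9, 8]
  [7, 7, 0, 6]
  [1, 1, 5, 0]

This is the Floyd-Warshall all-pairs shortest-path computation. For each intermediate vertex k = 0, 1, …, 3, update dist[i][j] ← min(dist[i][j], dist[i][k] + dist[k][j]). The final matrix gives, for each (i, j), the minimum total weight of any directed path from i to j (possibly empty when i = j).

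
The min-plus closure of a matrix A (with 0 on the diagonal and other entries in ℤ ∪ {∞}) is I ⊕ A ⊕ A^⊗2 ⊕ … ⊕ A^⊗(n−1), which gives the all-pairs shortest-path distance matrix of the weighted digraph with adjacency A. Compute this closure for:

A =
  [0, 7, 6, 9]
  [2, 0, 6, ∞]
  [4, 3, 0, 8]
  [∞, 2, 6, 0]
Closure =
  [0, 7, 6, 9]
  [2, 0, 6, 11]
  [4, 3, 0, 8]
  [4, 2, 6, 0]

This is the Floyd-Warshall all-pairs shortest-path computation. For each intermediate vertex k = 0, 1, …, 3, update dist[i][j] ← min(dist[i][j], dist[i][k] + dist[k][j]). The final matrix gives, for each (i, j), the minimum total weight of any directed path from i to j (possibly empty when i = j).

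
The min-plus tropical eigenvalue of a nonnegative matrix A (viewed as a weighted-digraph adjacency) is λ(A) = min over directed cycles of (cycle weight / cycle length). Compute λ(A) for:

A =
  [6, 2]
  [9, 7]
λ(A) = 11/2

Enumerate directed cycles and compute their means (weight / length). Sample:
  cycle 0 → 0: weight = 6, length = 1, mean = 6/1 ≈ 6.000
  cycle 1 → 1: weight = 7, length = 1, mean = 7/1 ≈ 7.000
  cycle 0 → 1 → 0: weight = 11, length = 2, mean = 11/2 ≈ 5.500
  cycle 1 → 0 → 1: weight = 11, length = 2, mean = 11/2 ≈ 5.500
Minimum mean = 5.500, attained e.g. along the cycle 0 → 1 → 0 with weight 11 and length 2. So λ(A) = 11/2 = 11/2.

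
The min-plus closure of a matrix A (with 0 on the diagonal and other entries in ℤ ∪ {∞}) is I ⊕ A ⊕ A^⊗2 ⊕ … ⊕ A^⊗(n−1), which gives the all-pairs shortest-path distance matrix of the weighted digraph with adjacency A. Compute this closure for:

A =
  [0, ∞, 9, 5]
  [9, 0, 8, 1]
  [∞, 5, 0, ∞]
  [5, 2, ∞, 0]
Closure =
  [0, 7, 9, 5]
  [6, 0, 8, 1]
  [11, 5, 0, 6]
  [5, 2, 10, 0]

This is the Floyd-Warshall all-pairs shortest-path computation. For each intermediate vertex k = 0, 1, …, 3, update dist[i][j] ← min(dist[i][j], dist[i][k] + dist[k][j]). The final matrix gives, for each (i, j), the minimum total weight of any directed path from i to j (possibly empty when i = j).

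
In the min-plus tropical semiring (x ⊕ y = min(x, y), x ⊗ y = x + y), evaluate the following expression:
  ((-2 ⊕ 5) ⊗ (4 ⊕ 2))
((-2 ⊕ 5) ⊗ (4 ⊕ 2)) = 0

Expand innermost to outermost. Recall ⊕ takes the minimum of its arguments and ⊗ takes their sum. Working out the expression ((-2 ⊕ 5) ⊗ (4 ⊕ 2)) gives 0.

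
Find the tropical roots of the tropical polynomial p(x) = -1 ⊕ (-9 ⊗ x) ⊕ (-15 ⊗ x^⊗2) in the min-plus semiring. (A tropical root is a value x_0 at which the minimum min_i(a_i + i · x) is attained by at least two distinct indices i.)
Roots: {6, 8}

Each tropical root is a break point of the lower envelope of the lines y = a_i + i · x (there are 3 lines, with slopes 0, 1, ..., 2). Only the lines that attain the minimum somewhere contribute to roots; other lines are dominated. Here the surviving (envelope) indices are i = 2, i = 1, i = 0.
Intersections between consecutive envelope lines give the roots: for adjacent envelope indices i < j the intersection is x = (a_i − a_j) / (j − i). Reading off the sorted break points: {6, 8}.
Verification: at each break x_0, at least two indices attain the minimum of min_i(a_i + i · x_0).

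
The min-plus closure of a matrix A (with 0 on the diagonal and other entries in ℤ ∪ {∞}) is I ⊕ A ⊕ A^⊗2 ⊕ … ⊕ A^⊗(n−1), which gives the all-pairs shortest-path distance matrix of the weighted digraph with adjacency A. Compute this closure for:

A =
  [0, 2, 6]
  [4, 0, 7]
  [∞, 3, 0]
Closure =
  [0, 2, 6]
  [4, 0, 7]
  [7, 3, 0]

This is the Floyd-Warshall all-pairs shortest-path computation. For each intermediate vertex k = 0, 1, …, 2, update dist[i][j] ← min(dist[i][j], dist[i][k] + dist[k][j]). The final matrix gives, for each (i, j), the minimum total weight of any directed path from i to j (possibly empty when i = j).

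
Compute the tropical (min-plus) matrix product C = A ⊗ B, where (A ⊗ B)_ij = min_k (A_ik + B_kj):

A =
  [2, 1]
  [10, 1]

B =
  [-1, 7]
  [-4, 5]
A ⊗ B =
  [-3, 6]
  [-3, 6]

Apply the min-plus product entry-by-entry:
  C[0][0] = min over k of (A[0][0] + B[0][0] = 2 + -1 = 1, A[0][1] + B[1][0] = 1 + -4 = -3) = -3 (attained at k = 1)
  C[0][1] = min over k of (A[0][0] + B[0][1] = 2 + 7 = 9, A[0][1] + B[1][1] = 1 + 5 = 6) = 6 (attained at k = 1)
  C[1][0] = min over k of (A[1][0] + B[0][0] = 10 + -1 = 9, A[1][1] + B[1][0] = 1 + -4 = -3) = -3 (attained at k = 1)
  C[1][1] = min over k of (A[1][0] + B[0][1] = 10 + 7 = 17, A[1][1] + B[1][1] = 1 + 5 = 6) = 6 (attained at k = 1)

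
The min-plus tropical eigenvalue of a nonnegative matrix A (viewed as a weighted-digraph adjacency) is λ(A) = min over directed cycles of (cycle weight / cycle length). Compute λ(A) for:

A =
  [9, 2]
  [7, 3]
λ(A) = 3

Enumerate directed cycles and compute their means (weight / length). Sample:
  cycle 0 → 0: weight = 9, length = 1, mean = 9/1 ≈ 9.000
  cycle 1 → 1: weight = 3, length = 1, mean = 3/1 ≈ 3.000
  cycle 0 → 1 → 0: weight = 9, length = 2, mean = 9/2 ≈ 4.500
  cycle 1 → 0 → 1: weight = 9, length = 2, mean = 9/2 ≈ 4.500
Minimum mean = 3.000, attained e.g. along the cycle 1 → 1 with weight 3 and length 1. So λ(A) = 3/1 = 3.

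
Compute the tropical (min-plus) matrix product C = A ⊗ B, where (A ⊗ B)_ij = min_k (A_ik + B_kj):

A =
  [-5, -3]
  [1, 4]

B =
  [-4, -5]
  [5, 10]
A ⊗ B =
  [-9, -10]
  [-3, -4]

Apply the min-plus product entry-by-entry:
  C[0][0] = min over k of (A[0][0] + B[0][0] = -5 + -4 = -9, A[0][1] + B[1][0] = -3 + 5 = 2) = -9 (attained at k = 0)
  C[0][1] = min over k of (A[0][0] + B[0][1] = -5 + -5 = -10, A[0][1] + B[1][1] = -3 + 10 = 7) = -10 (attained at k = 0)
  C[1][0] = min over k of (A[1][0] + B[0][0] = 1 + -4 = -3, A[1][1] + B[1][0] = 4 + 5 = 9) = -3 (attained at k = 0)
  C[1][1] = min over k of (A[1][0] + B[0][1] = 1 + -5 = -4, A[1][1] + B[1][1] = 4 + 10 = 14) = -4 (attained at k = 0)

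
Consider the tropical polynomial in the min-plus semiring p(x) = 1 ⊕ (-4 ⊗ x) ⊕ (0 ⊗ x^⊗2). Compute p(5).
p(5) = 1

A tropical monomial a ⊗ x^⊗i evaluates to a + i · x. Evaluating each term at x = 5:
  Term 0 contributes 1 + 0 · 5 = 1
  Term 1 contributes -4 + 1 · 5 = 1
  Term 2 contributes 0 + 2 · 5 = 10
p(5) = ⊕ of these = min[1, 1, 10] = 1.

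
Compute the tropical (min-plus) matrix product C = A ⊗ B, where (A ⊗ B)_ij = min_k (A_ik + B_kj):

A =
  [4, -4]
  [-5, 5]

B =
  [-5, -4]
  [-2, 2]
A ⊗ B =
  [-6, -2]
  [-10, -9]

Apply the min-plus product entry-by-entry:
  C[0][0] = min over k of (A[0][0] + B[0][0] = 4 + -5 = -1, A[0][1] + B[1][0] = -4 + -2 = -6) = -6 (attained at k = 1)
  C[0][1] = min over k of (A[0][0] + B[0][1] = 4 + -4 = 0, A[0][1] + B[1][1] = -4 + 2 = -2) = -2 (attained at k = 1)
  C[1][0] = min over k of (A[1][0] + B[0][0] = -5 + -5 = -10, A[1][1] + B[1][0] = 5 + -2 = 3) = -10 (attained at k = 0)
  C[1][1] = min over k of (A[1][0] + B[0][1] = -5 + -4 = -9, A[1][1] + B[1][1] = 5 + 2 = 7) = -9 (attained at k = 0)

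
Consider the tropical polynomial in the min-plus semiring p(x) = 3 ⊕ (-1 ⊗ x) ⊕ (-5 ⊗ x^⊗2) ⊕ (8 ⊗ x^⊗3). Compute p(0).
p(0) = -5

A tropical monomial a ⊗ x^⊗i evaluates to a + i · x. Evaluating each term at x = 0:
  Term 0 contributes 3 + 0 · 0 = 3
  Term 1 contributes -1 + 1 · 0 = -1
  Term 2 contributes -5 + 2 · 0 = -5
  Term 3 contributes 8 + 3 · 0 = 8
p(0) = ⊕ of these = min[3, -1, -5, 8] = -5.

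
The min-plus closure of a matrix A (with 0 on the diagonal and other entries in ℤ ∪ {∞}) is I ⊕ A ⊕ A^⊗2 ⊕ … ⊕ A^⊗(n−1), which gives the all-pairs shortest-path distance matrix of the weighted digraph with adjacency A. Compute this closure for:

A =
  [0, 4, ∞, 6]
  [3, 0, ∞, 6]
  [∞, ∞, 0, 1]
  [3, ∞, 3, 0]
Closure =
  [0, 4, 9, 6]
  [3, 0, 9, 6]
  [4, 8, 0, 1]
  [3, 7, 3, 0]

This is the Floyd-Warshall all-pairs shortest-path computation. For each intermediate vertex k = 0, 1, …, 3, update dist[i][j] ← min(dist[i][j], dist[i][k] + dist[k][j]). The final matrix gives, for each (i, j), the minimum total weight of any directed path from i to j (possibly empty when i = j).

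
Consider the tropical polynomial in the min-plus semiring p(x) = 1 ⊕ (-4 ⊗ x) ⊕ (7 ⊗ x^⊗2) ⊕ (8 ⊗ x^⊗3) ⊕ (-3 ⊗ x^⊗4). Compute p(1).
p(1) = -3

A tropical monomial a ⊗ x^⊗i evaluates to a + i · x. Evaluating each term at x = 1:
  Term 0 contributes 1 + 0 · 1 = 1
  Term 1 contributes -4 + 1 · 1 = -3
  Term 2 contributes 7 + 2 · 1 = 9
  Term 3 contributes 8 + 3 · 1 = 11
  Term 4 contributes -3 + 4 · 1 = 1
p(1) = ⊕ of these = min[1, -3, 9, 11, 1] = -3.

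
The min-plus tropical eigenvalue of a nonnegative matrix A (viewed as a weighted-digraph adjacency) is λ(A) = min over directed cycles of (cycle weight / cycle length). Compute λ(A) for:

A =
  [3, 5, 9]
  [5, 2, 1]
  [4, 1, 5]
λ(A) = 1

Enumerate directed cycles and compute their means (weight / length). Sample:
  cycle 0 → 0: weight = 3, length = 1, mean = 3/1 ≈ 3.000
  cycle 1 → 1: weight = 2, length = 1, mean = 2/1 ≈ 2.000
  cycle 2 → 2: weight = 5, length = 1, mean = 5/1 ≈ 5.000
  cycle 0 → 1 → 0: weight = 10, length = 2, mean = 10/2 ≈ 5.000
  cycle 0 → 2 → 0: weight = 13, length = 2, mean = 13/2 ≈ 6.500
  cycle 1 → 0 → 1: weight = 10, length = 2, mean = 10/2 ≈ 5.000
Minimum mean = 1.000, attained e.g. along the cycle 1 → 2 → 1 with weight 2 and length 2. So λ(A) = 2/2 = 1.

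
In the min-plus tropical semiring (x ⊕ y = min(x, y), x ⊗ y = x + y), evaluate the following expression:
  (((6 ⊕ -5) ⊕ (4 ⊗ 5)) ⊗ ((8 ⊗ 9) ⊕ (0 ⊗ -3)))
(((6 ⊕ -5) ⊕ (4 ⊗ 5)) ⊗ ((8 ⊗ 9) ⊕ (0 ⊗ -3))) = -8

Expand innermost to outermost. Recall ⊕ takes the minimum of its arguments and ⊗ takes their sum. Working out the expression (((6 ⊕ -5) ⊕ (4 ⊗ 5)) ⊗ ((8 ⊗ 9) ⊕ (0 ⊗ -3))) gives -8.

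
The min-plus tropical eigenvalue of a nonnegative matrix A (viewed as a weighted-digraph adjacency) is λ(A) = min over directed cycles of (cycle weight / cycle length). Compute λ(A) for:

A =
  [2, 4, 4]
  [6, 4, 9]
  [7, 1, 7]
λ(A) = 2

Enumerate directed cycles and compute their means (weight / length). Sample:
  cycle 0 → 0: weight = 2, length = 1, mean = 2/1 ≈ 2.000
  cycle 1 → 1: weight = 4, length = 1, mean = 4/1 ≈ 4.000
  cycle 2 → 2: weight = 7, length = 1, mean = 7/1 ≈ 7.000
  cycle 0 → 1 → 0: weight = 10, length = 2, mean = 10/2 ≈ 5.000
  cycle 0 → 2 → 0: weight = 11, length = 2, mean = 11/2 ≈ 5.500
  cycle 1 → 0 → 1: weight = 10, length = 2, mean = 10/2 ≈ 5.000
Minimum mean = 2.000, attained e.g. along the cycle 0 → 0 with weight 2 and length 1. So λ(A) = 2/1 = 2.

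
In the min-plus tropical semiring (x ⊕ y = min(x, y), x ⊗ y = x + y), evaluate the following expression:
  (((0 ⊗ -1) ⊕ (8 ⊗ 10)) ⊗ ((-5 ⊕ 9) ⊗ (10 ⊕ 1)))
(((0 ⊗ -1) ⊕ (8 ⊗ 10)) ⊗ ((-5 ⊕ 9) ⊗ (10 ⊕ 1))) = -5

Expand innermost to outermost. Recall ⊕ takes the minimum of its arguments and ⊗ takes their sum. Working out the expression (((0 ⊗ -1) ⊕ (8 ⊗ 10)) ⊗ ((-5 ⊕ 9) ⊗ (10 ⊕ 1))) gives -5.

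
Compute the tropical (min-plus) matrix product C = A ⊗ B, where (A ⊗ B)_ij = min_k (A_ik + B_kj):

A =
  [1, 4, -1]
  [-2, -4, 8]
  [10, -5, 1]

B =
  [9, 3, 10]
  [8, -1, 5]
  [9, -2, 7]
A ⊗ B =
  [8, -3, 6]
  [4, -5, 1]
  [3, -6, 0]

Apply the min-plus product entry-by-entry:
  C[0][0] = min over k of (A[0][0] + B[0][0] = 1 + 9 = 10, A[0][1] + B[1][0] = 4 + 8 = 12, A[0][2] + B[2][0] = -1 + 9 = 8) = 8 (attained at k = 2)
  C[0][1] = min over k of (A[0][0] + B[0][1] = 1 + 3 = 4, A[0][1] + B[1][1] = 4 + -1 = 3, A[0][2] + B[2][1] = -1 + -2 = -3) = -3 (attained at k = 2)
  C[0][2] = min over k of (A[0][0] + B[0][2] = 1 + 10 = 11, A[0][1] + B[1][2] = 4 + 5 = 9, A[0][2] + B[2][2] = -1 + 7 = 6) = 6 (attained at k = 2)
  C[1][0] = min over k of (A[1][0] + B[0][0] = -2 + 9 = 7, A[1][1] + B[1][0] = -4 + 8 = 4, A[1][2] + B[2][0] = 8 + 9 = 17) = 4 (attained at k = 1)
  C[1][1] = min over k of (A[1][0] + B[0][1] = -2 + 3 = 1, A[1][1] + B[1][1] = -4 + -1 = -5, A[1][2] + B[2][1] = 8 + -2 = 6) = -5 (attained at k = 1)
  C[1][2] = min over k of (A[1][0] + B[0][2] = -2 + 10 = 8, A[1][1] + B[1][2] = -4 + 5 = 1, A[1][2] + B[2][2] = 8 + 7 = 15) = 1 (attained at k = 1)
  C[2][0] = min over k of (A[2][0] + B[0][0] = 10 + 9 = 19, A[2][1] + B[1][0] = -5 + 8 = 3, A[2][2] + B[2][0] = 1 + 9 = 10) = 3 (attained at k = 1)
  C[2][1] = min over k of (A[2][0] + B[0][1] = 10 + 3 = 13, A[2][1] + B[1][1] = -5 + -1 = -6, A[2][2] + B[2][1] = 1 + -2 = -1) = -6 (attained at k = 1)
  C[2][2] = min over k of (A[2][0] + B[0][2] = 10 + 10 = 20, A[2][1] + B[1][2] = -5 + 5 = 0, A[2][2] + B[2][2] = 1 + 7 = 8) = 0 (attained at k = 1)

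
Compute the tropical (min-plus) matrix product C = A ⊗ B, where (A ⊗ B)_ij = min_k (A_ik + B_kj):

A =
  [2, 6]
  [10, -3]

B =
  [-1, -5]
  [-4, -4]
A ⊗ B =
  [1, -3]
  [-7, -7]

Apply the min-plus product entry-by-entry:
  C[0][0] = min over k of (A[0][0] + B[0][0] = 2 + -1 = 1, A[0][1] + B[1][0] = 6 + -4 = 2) = 1 (attained at k = 0)
  C[0][1] = min over k of (A[0][0] + B[0][1] = 2 + -5 = -3, A[0][1] + B[1][1] = 6 + -4 = 2) = -3 (attained at k = 0)
  C[1][0] = min over k of (A[1][0] + B[0][0] = 10 + -1 = 9, A[1][1] + B[1][0] = -3 + -4 = -7) = -7 (attained at k = 1)
  C[1][1] = min over k of (A[1][0] + B[0][1] = 10 + -5 = 5, A[1][1] + B[1][1] = -3 + -4 = -7) = -7 (attained at k = 1)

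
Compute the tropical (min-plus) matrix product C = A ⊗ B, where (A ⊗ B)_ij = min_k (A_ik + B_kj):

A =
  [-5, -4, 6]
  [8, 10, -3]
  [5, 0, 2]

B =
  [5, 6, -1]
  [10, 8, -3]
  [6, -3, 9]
A ⊗ B =
  [0, 1, -7]
  [3, -6, 6]
  [8, -1, -3]

Apply the min-plus product entry-by-entry:
  C[0][0] = min over k of (A[0][0] + B[0][0] = -5 + 5 = 0, A[0][1] + B[1][0] = -4 + 10 = 6, A[0][2] + B[2][0] = 6 + 6 = 12) = 0 (attained at k = 0)
  C[0][1] = min over k of (A[0][0] + B[0][1] = -5 + 6 = 1, A[0][1] + B[1][1] = -4 + 8 = 4, A[0][2] + B[2][1] = 6 + -3 = 3) = 1 (attained at k = 0)
  C[0][2] = min over k of (A[0][0] + B[0][2] = -5 + -1 = -6, A[0][1] + B[1][2] = -4 + -3 = -7, A[0][2] + B[2][2] = 6 + 9 = 15) = -7 (attained at k = 1)
  C[1][0] = min over k of (A[1][0] + B[0][0] = 8 + 5 = 13, A[1][1] + B[1][0] = 10 + 10 = 20, A[1][2] + B[2][0] = -3 + 6 = 3) = 3 (attained at k = 2)
  C[1][1] = min over k of (A[1][0] + B[0][1] = 8 + 6 = 14, A[1][1] + B[1][1] = 10 + 8 = 18, A[1][2] + B[2][1] = -3 + -3 = -6) = -6 (attained at k = 2)
  C[1][2] = min over k of (A[1][0] + B[0][2] = 8 + -1 = 7, A[1][1] + B[1][2] = 10 + -3 = 7, A[1][2] + B[2][2] = -3 + 9 = 6) = 6 (attained at k = 2)
  C[2][0] = min over k of (A[2][0] + B[0][0] = 5 + 5 = 10, A[2][1] + B[1][0] = 0 + 10 = 10, A[2][2] + B[2][0] = 2 + 6 = 8) = 8 (attained at k = 2)
  C[2][1] = min over k of (A[2][0] + B[0][1] = 5 + 6 = 11, A[2][1] + B[1][1] = 0 + 8 = 8, A[2][2] + B[2][1] = 2 + -3 = -1) = -1 (attained at k = 2)
  C[2][2] = min over k of (A[2][0] + B[0][2] = 5 + -1 = 4, A[2][1] + B[1][2] = 0 + -3 = -3, A[2][2] + B[2][2] = 2 + 9 = 11) = -3 (attained at k = 1)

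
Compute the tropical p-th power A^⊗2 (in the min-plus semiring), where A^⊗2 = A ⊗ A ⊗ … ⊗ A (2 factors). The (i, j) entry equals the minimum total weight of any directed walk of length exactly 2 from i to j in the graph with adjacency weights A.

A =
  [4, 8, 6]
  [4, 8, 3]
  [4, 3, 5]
A^⊗2 =
  [8, 9, 10]
  [7, 6, 8]
  [7, 8, 6]

Each entry (A^⊗2)_ij equals the minimum over all length-2 walks i = v_0 → v_1 → … → v_2 = j of Σ_t A[v_t][v_{t+1}]. For example, for (i, j) = (0, 2) we minimise over 3 possible intermediate vertex sequences; the minimum is 10, attained along the walk 0 → 0 → 2.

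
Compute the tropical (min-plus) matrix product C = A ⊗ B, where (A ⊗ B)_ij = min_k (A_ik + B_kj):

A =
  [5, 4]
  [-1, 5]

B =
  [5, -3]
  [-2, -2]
A ⊗ B =
  [2, 2]
  [3, -4]

Apply the min-plus product entry-by-entry:
  C[0][0] = min over k of (A[0][0] + B[0][0] = 5 + 5 = 10, A[0][1] + B[1][0] = 4 + -2 = 2) = 2 (attained at k = 1)
  C[0][1] = min over k of (A[0][0] + B[0][1] = 5 + -3 = 2, A[0][1] + B[1][1] = 4 + -2 = 2) = 2 (attained at k = 0)
  C[1][0] = min over k of (A[1][0] + B[0][0] = -1 + 5 = 4, A[1][1] + B[1][0] = 5 + -2 = 3) = 3 (attained at k = 1)
  C[1][1] = min over k of (A[1][0] + B[0][1] = -1 + -3 = -4, A[1][1] + B[1][1] = 5 + -2 = 3) = -4 (attained at k = 0)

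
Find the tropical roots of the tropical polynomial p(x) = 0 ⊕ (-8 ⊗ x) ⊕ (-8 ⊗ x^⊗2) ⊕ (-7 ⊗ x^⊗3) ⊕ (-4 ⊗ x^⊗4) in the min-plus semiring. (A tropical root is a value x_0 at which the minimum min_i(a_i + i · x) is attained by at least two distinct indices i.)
Roots: {-3, -1, 0, 8}

Each tropical root is a break point of the lower envelope of the lines y = a_i + i · x (there are 5 lines, with slopes 0, 1, ..., 4). Only the lines that attain the minimum somewhere contribute to roots; other lines are dominated. Here the surviving (envelope) indices are i = 4, i = 3, i = 2, i = 1, i = 0.
Intersections between consecutive envelope lines give the roots: for adjacent envelope indices i < j the intersection is x = (a_i − a_j) / (j − i). Reading off the sorted break points: {-3, -1, 0, 8}.
Verification: at each break x_0, at least two indices attain the minimum of min_i(a_i + i · x_0).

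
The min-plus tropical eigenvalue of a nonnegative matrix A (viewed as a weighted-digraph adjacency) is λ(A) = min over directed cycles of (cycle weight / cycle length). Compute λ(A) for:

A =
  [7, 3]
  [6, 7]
λ(A) = 9/2

Enumerate directed cycles and compute their means (weight / length). Sample:
  cycle 0 → 0: weight = 7, length = 1, mean = 7/1 ≈ 7.000
  cycle 1 → 1: weight = 7, length = 1, mean = 7/1 ≈ 7.000
  cycle 0 → 1 → 0: weight = 9, length = 2, mean = 9/2 ≈ 4.500
  cycle 1 → 0 → 1: weight = 9, length = 2, mean = 9/2 ≈ 4.500
Minimum mean = 4.500, attained e.g. along the cycle 0 → 1 → 0 with weight 9 and length 2. So λ(A) = 9/2 = 9/2.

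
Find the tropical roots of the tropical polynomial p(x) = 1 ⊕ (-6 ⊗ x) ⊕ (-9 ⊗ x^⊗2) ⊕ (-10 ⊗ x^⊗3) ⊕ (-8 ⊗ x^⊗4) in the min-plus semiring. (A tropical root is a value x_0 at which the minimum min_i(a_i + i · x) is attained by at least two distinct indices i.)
Roots: {-2, 1, 3, 7}

Each tropical root is a break point of the lower envelope of the lines y = a_i + i · x (there are 5 lines, with slopes 0, 1, ..., 4). Only the lines that attain the minimum somewhere contribute to roots; other lines are dominated. Here the surviving (envelope) indices are i = 4, i = 3, i = 2, i = 1, i = 0.
Intersections between consecutive envelope lines give the roots: for adjacent envelope indices i < j the intersection is x = (a_i − a_j) / (j − i). Reading off the sorted break points: {-2, 1, 3, 7}.
Verification: at each break x_0, at least two indices attain the minimum of min_i(a_i + i · x_0).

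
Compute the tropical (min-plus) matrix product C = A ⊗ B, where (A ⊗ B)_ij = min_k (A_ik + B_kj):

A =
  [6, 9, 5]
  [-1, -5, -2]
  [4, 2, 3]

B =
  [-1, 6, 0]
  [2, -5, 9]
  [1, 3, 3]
A ⊗ B =
  [5, 4, 6]
  [-3, -10, -1]
  [3, -3, 4]

Apply the min-plus product entry-by-entry:
  C[0][0] = min over k of (A[0][0] + B[0][0] = 6 + -1 = 5, A[0][1] + B[1][0] = 9 + 2 = 11, A[0][2] + B[2][0] = 5 + 1 = 6) = 5 (attained at k = 0)
  C[0][1] = min over k of (A[0][0] + B[0][1] = 6 + 6 = 12, A[0][1] + B[1][1] = 9 + -5 = 4, A[0][2] + B[2][1] = 5 + 3 = 8) = 4 (attained at k = 1)
  C[0][2] = min over k of (A[0][0] + B[0][2] = 6 + 0 = 6, A[0][1] + B[1][2] = 9 + 9 = 18, A[0][2] + B[2][2] = 5 + 3 = 8) = 6 (attained at k = 0)
  C[1][0] = min over k of (A[1][0] + B[0][0] = -1 + -1 = -2, A[1][1] + B[1][0] = -5 + 2 = -3, A[1][2] + B[2][0] = -2 + 1 = -1) = -3 (attained at k = 1)
  C[1][1] = min over k of (A[1][0] + B[0][1] = -1 + 6 = 5, A[1][1] + B[1][1] = -5 + -5 = -10, A[1][2] + B[2][1] = -2 + 3 = 1) = -10 (attained at k = 1)
  C[1][2] = min over k of (A[1][0] + B[0][2] = -1 + 0 = -1, A[1][1] + B[1][2] = -5 + 9 = 4, A[1][2] + B[2][2] = -2 + 3 = 1) = -1 (attained at k = 0)
  C[2][0] = min over k of (A[2][0] + B[0][0] = 4 + -1 = 3, A[2][1] + B[1][0] = 2 + 2 = 4, A[2][2] + B[2][0] = 3 + 1 = 4) = 3 (attained at k = 0)
  C[2][1] = min over k of (A[2][0] + B[0][1] = 4 + 6 = 10, A[2][1] + B[1][1] = 2 + -5 = -3, A[2][2] + B[2][1] = 3 + 3 = 6) = -3 (attained at k = 1)
  C[2][2] = min over k of (A[2][0] + B[0][2] = 4 + 0 = 4, A[2][1] + B[1][2] = 2 + 9 = 11, A[2][2] + B[2][2] = 3 + 3 = 6) = 4 (attained at k = 0)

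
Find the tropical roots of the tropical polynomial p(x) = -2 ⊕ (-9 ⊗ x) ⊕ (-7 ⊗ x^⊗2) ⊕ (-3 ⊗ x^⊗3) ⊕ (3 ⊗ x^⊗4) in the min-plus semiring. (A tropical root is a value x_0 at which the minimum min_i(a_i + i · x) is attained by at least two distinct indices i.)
Roots: {-6, -4, -2, 7}

Each tropical root is a break point of the lower envelope of the lines y = a_i + i · x (there are 5 lines, with slopes 0, 1, ..., 4). Only the lines that attain the minimum somewhere contribute to roots; other lines are dominated. Here the surviving (envelope) indices are i = 4, i = 3, i = 2, i = 1, i = 0.
Intersections between consecutive envelope lines give the roots: for adjacent envelope indices i < j the intersection is x = (a_i − a_j) / (j − i). Reading off the sorted break points: {-6, -4, -2, 7}.
Verification: at each break x_0, at least two indices attain the minimum of min_i(a_i + i · x_0).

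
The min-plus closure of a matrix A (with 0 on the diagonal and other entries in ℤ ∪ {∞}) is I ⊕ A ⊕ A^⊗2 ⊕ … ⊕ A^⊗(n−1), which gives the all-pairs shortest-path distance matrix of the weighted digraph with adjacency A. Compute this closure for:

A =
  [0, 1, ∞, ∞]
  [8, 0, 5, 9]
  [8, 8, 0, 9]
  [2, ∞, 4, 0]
Closure =
  [0, 1, 6, 10]
  [8, 0, 5, 9]
  [8, 8, 0, 9]
  [2, 3, 4, 0]

This is the Floyd-Warshall all-pairs shortest-path computation. For each intermediate vertex k = 0, 1, …, 3, update dist[i][j] ← min(dist[i][j], dist[i][k] + dist[k][j]). The final matrix gives, for each (i, j), the minimum total weight of any directed path from i to j (possibly empty when i = j).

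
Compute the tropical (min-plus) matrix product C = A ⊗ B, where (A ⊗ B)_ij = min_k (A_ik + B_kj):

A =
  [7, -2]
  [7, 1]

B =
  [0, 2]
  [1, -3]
A ⊗ B =
  [-1, -5]
  [2, -2]

Apply the min-plus product entry-by-entry:
  C[0][0] = min over k of (A[0][0] + B[0][0] = 7 + 0 = 7, A[0][1] + B[1][0] = -2 + 1 = -1) = -1 (attained at k = 1)
  C[0][1] = min over k of (A[0][0] + B[0][1] = 7 + 2 = 9, A[0][1] + B[1][1] = -2 + -3 = -5) = -5 (attained at k = 1)
  C[1][0] = min over k of (A[1][0] + B[0][0] = 7 + 0 = 7, A[1][1] + B[1][0] = 1 + 1 = 2) = 2 (attained at k = 1)
  C[1][1] = min over k of (A[1][0] + B[0][1] = 7 + 2 = 9, A[1][1] + B[1][1] = 1 + -3 = -2) = -2 (attained at k = 1)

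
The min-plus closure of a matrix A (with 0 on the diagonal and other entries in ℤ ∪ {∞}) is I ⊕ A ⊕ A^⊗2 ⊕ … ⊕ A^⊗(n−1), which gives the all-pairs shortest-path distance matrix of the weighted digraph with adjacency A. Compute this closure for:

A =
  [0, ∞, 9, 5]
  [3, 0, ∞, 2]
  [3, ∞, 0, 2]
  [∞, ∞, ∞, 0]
Closure =
  [0, ∞, 9, 5]
  [3, 0, 12, 2]
  [3, ∞, 0, 2]
  [∞, ∞, ∞, 0]

This is the Floyd-Warshall all-pairs shortest-path computation. For each intermediate vertex k = 0, 1, …, 3, update dist[i][j] ← min(dist[i][j], dist[i][k] + dist[k][j]). The final matrix gives, for each (i, j), the minimum total weight of any directed path from i to j (possibly empty when i = j).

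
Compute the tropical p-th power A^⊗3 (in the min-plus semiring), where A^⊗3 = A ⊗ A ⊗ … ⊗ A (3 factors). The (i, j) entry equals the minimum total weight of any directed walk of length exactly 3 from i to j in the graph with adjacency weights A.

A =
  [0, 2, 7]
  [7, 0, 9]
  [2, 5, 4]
A^⊗3 =
  [0, 2, 7]
  [7, 0, 9]
  [2, 4, 9]

Each entry (A^⊗3)_ij equals the minimum over all length-3 walks i = v_0 → v_1 → … → v_3 = j of Σ_t A[v_t][v_{t+1}]. For example, for (i, j) = (0, 2) we minimise over 9 possible intermediate vertex sequences; the minimum is 7, attained along the walk 0 → 0 → 0 → 2.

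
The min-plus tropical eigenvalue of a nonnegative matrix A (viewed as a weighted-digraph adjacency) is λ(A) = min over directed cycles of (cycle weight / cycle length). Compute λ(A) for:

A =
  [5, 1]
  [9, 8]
λ(A) = 5

Enumerate directed cycles and compute their means (weight / length). Sample:
  cycle 0 → 0: weight = 5, length = 1, mean = 5/1 ≈ 5.000
  cycle 1 → 1: weight = 8, length = 1, mean = 8/1 ≈ 8.000
  cycle 0 → 1 → 0: weight = 10, length = 2, mean = 10/2 ≈ 5.000
  cycle 1 → 0 → 1: weight = 10, length = 2, mean = 10/2 ≈ 5.000
Minimum mean = 5.000, attained e.g. along the cycle 0 → 0 with weight 5 and length 1. So λ(A) = 5/1 = 5.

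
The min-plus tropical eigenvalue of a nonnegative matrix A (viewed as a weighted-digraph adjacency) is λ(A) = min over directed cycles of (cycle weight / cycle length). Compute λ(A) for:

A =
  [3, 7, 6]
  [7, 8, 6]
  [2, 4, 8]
λ(A) = 3

Enumerate directed cycles and compute their means (weight / length). Sample:
  cycle 0 → 0: weight = 3, length = 1, mean = 3/1 ≈ 3.000
  cycle 1 → 1: weight = 8, length = 1, mean = 8/1 ≈ 8.000
  cycle 2 → 2: weight = 8, length = 1, mean = 8/1 ≈ 8.000
  cycle 0 → 1 → 0: weight = 14, length = 2, mean = 14/2 ≈ 7.000
  cycle 0 → 2 → 0: weight = 8, length = 2, mean = 8/2 ≈ 4.000
  cycle 1 → 0 → 1: weight = 14, length = 2, mean = 14/2 ≈ 7.000
Minimum mean = 3.000, attained e.g. along the cycle 0 → 0 with weight 3 and length 1. So λ(A) = 3/1 = 3.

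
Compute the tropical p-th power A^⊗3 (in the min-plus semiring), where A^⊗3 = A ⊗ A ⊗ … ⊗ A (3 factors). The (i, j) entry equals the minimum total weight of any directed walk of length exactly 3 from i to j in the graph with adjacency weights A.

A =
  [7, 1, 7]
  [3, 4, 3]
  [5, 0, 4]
A^⊗3 =
  [8, 4, 8]
  [6, 7, 6]
  [7, 3, 7]

Each entry (A^⊗3)_ij equals the minimum over all length-3 walks i = v_0 → v_1 → … → v_3 = j of Σ_t A[v_t][v_{t+1}]. For example, for (i, j) = (0, 2) we minimise over 9 possible intermediate vertex sequences; the minimum is 8, attained along the walk 0 → 1 → 1 → 2.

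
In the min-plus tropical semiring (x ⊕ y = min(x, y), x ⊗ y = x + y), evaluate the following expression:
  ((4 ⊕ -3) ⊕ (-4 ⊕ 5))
((4 ⊕ -3) ⊕ (-4 ⊕ 5)) = -4

Expand innermost to outermost. Recall ⊕ takes the minimum of its arguments and ⊗ takes their sum. Working out the expression ((4 ⊕ -3) ⊕ (-4 ⊕ 5)) gives -4.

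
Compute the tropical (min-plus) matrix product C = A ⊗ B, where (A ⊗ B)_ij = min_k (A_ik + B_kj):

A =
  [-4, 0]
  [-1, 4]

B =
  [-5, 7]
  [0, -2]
A ⊗ B =
  [-9, -2]
  [-6, 2]

Apply the min-plus product entry-by-entry:
  C[0][0] = min over k of (A[0][0] + B[0][0] = -4 + -5 = -9, A[0][1] + B[1][0] = 0 + 0 = 0) = -9 (attained at k = 0)
  C[0][1] = min over k of (A[0][0] + B[0][1] = -4 + 7 = 3, A[0][1] + B[1][1] = 0 + -2 = -2) = -2 (attained at k = 1)
  C[1][0] = min over k of (A[1][0] + B[0][0] = -1 + -5 = -6, A[1][1] + B[1][0] = 4 + 0 = 4) = -6 (attained at k = 0)
  C[1][1] = min over k of (A[1][0] + B[0][1] = -1 + 7 = 6, A[1][1] + B[1][1] = 4 + -2 = 2) = 2 (attained at k = 1)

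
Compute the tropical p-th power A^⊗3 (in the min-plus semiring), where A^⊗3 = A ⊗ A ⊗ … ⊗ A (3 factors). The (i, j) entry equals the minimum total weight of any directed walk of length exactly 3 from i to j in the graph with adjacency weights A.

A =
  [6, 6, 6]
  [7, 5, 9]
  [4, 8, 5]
A^⊗3 =
  [15, 16, 16]
  [17, 15, 18]
  [14, 15, 15]

Each entry (A^⊗3)_ij equals the minimum over all length-3 walks i = v_0 → v_1 → … → v_3 = j of Σ_t A[v_t][v_{t+1}]. For example, for (i, j) = (0, 2) we minimise over 9 possible intermediate vertex sequences; the minimum is 16, attained along the walk 0 → 2 → 0 → 2.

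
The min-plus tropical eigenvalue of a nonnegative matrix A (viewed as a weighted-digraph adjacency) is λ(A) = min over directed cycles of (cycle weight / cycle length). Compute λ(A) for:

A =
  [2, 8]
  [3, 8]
λ(A) = 2

Enumerate directed cycles and compute their means (weight / length). Sample:
  cycle 0 → 0: weight = 2, length = 1, mean = 2/1 ≈ 2.000
  cycle 1 → 1: weight = 8, length = 1, mean = 8/1 ≈ 8.000
  cycle 0 → 1 → 0: weight = 11, length = 2, mean = 11/2 ≈ 5.500
  cycle 1 → 0 → 1: weight = 11, length = 2, mean = 11/2 ≈ 5.500
Minimum mean = 2.000, attained e.g. along the cycle 0 → 0 with weight 2 and length 1. So λ(A) = 2/1 = 2.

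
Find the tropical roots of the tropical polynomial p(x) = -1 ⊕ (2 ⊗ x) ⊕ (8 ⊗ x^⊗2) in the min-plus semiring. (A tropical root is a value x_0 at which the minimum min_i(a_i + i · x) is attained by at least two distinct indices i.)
Roots: {-6, -3}

Each tropical root is a break point of the lower envelope of the lines y = a_i + i · x (there are 3 lines, with slopes 0, 1, ..., 2). Only the lines that attain the minimum somewhere contribute to roots; other lines are dominated. Here the surviving (envelope) indices are i = 2, i = 1, i = 0.
Intersections between consecutive envelope lines give the roots: for adjacent envelope indices i < j the intersection is x = (a_i − a_j) / (j − i). Reading off the sorted break points: {-6, -3}.
Verification: at each break x_0, at least two indices attain the minimum of min_i(a_i + i · x_0).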